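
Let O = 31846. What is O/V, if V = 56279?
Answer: 31846/56279 ≈ 0.56586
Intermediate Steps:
O/V = 31846/56279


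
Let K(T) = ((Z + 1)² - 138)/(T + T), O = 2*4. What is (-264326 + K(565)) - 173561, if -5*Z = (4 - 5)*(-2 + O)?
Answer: -12370311079/28250 ≈ -4.3789e+5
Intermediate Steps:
O = 8
Z = 6/5 (Z = -(4 - 5)*(-2 + 8)/5 = -(-1)*6/5 = -⅕*(-6) = 6/5 ≈ 1.2000)
K(T) = -3329/(50*T) (K(T) = ((6/5 + 1)² - 138)/(T + T) = ((11/5)² - 138)/((2*T)) = (121/25 - 138)*(1/(2*T)) = -3329/(50*T))
(-264326 + K(565)) - 173561 = (-264326 - 3329/50/565) - 173561 = (-264326 - 3329/50*1/565) - 173561 = (-264326 - 3329/28250) - 173561 = -7467212829/28250 - 173561 = -12370311079/28250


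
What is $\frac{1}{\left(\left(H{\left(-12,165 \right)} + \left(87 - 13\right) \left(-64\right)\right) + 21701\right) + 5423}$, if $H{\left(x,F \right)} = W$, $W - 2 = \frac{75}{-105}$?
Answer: $\frac{7}{156725} \approx 4.4664 \cdot 10^{-5}$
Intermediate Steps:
$W = \frac{9}{7}$ ($W = 2 + \frac{75}{-105} = 2 + 75 \left(- \frac{1}{105}\right) = 2 - \frac{5}{7} = \frac{9}{7} \approx 1.2857$)
$H{\left(x,F \right)} = \frac{9}{7}$
$\frac{1}{\left(\left(H{\left(-12,165 \right)} + \left(87 - 13\right) \left(-64\right)\right) + 21701\right) + 5423} = \frac{1}{\left(\left(\frac{9}{7} + \left(87 - 13\right) \left(-64\right)\right) + 21701\right) + 5423} = \frac{1}{\left(\left(\frac{9}{7} + 74 \left(-64\right)\right) + 21701\right) + 5423} = \frac{1}{\left(\left(\frac{9}{7} - 4736\right) + 21701\right) + 5423} = \frac{1}{\left(- \frac{33143}{7} + 21701\right) + 5423} = \frac{1}{\frac{118764}{7} + 5423} = \frac{1}{\frac{156725}{7}} = \frac{7}{156725}$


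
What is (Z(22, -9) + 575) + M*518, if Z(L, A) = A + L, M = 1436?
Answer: 744436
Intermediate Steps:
(Z(22, -9) + 575) + M*518 = ((-9 + 22) + 575) + 1436*518 = (13 + 575) + 743848 = 588 + 743848 = 744436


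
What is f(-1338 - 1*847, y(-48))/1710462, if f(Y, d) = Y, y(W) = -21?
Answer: -2185/1710462 ≈ -0.0012774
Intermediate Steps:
f(-1338 - 1*847, y(-48))/1710462 = (-1338 - 1*847)/1710462 = (-1338 - 847)*(1/1710462) = -2185*1/1710462 = -2185/1710462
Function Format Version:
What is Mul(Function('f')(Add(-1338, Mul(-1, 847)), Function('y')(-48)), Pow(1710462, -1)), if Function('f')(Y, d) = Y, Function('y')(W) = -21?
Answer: Rational(-2185, 1710462) ≈ -0.0012774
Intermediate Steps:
Mul(Function('f')(Add(-1338, Mul(-1, 847)), Function('y')(-48)), Pow(1710462, -1)) = Mul(Add(-1338, Mul(-1, 847)), Pow(1710462, -1)) = Mul(Add(-1338, -847), Rational(1, 1710462)) = Mul(-2185, Rational(1, 1710462)) = Rational(-2185, 1710462)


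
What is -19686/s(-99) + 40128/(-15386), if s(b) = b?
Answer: 49819354/253869 ≈ 196.24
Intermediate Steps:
-19686/s(-99) + 40128/(-15386) = -19686/(-99) + 40128/(-15386) = -19686*(-1/99) + 40128*(-1/15386) = 6562/33 - 20064/7693 = 49819354/253869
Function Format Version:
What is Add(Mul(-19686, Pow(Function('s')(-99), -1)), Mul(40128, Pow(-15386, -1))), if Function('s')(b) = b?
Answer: Rational(49819354, 253869) ≈ 196.24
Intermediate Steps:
Add(Mul(-19686, Pow(Function('s')(-99), -1)), Mul(40128, Pow(-15386, -1))) = Add(Mul(-19686, Pow(-99, -1)), Mul(40128, Pow(-15386, -1))) = Add(Mul(-19686, Rational(-1, 99)), Mul(40128, Rational(-1, 15386))) = Add(Rational(6562, 33), Rational(-20064, 7693)) = Rational(49819354, 253869)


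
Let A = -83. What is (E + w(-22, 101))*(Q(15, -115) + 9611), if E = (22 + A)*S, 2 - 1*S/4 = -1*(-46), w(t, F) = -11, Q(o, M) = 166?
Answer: 104858325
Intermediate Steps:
S = -176 (S = 8 - (-4)*(-46) = 8 - 4*46 = 8 - 184 = -176)
E = 10736 (E = (22 - 83)*(-176) = -61*(-176) = 10736)
(E + w(-22, 101))*(Q(15, -115) + 9611) = (10736 - 11)*(166 + 9611) = 10725*9777 = 104858325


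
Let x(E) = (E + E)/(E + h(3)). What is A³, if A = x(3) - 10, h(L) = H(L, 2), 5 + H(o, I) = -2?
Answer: -12167/8 ≈ -1520.9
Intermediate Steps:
H(o, I) = -7 (H(o, I) = -5 - 2 = -7)
h(L) = -7
x(E) = 2*E/(-7 + E) (x(E) = (E + E)/(E - 7) = (2*E)/(-7 + E) = 2*E/(-7 + E))
A = -23/2 (A = 2*3/(-7 + 3) - 10 = 2*3/(-4) - 10 = 2*3*(-¼) - 10 = -3/2 - 10 = -23/2 ≈ -11.500)
A³ = (-23/2)³ = -12167/8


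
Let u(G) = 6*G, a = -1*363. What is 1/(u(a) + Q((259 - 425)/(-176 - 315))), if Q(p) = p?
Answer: -491/1069232 ≈ -0.00045921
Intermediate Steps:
a = -363
1/(u(a) + Q((259 - 425)/(-176 - 315))) = 1/(6*(-363) + (259 - 425)/(-176 - 315)) = 1/(-2178 - 166/(-491)) = 1/(-2178 - 166*(-1/491)) = 1/(-2178 + 166/491) = 1/(-1069232/491) = -491/1069232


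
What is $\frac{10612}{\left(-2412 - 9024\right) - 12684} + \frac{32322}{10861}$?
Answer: $\frac{166087427}{65491830} \approx 2.536$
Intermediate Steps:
$\frac{10612}{\left(-2412 - 9024\right) - 12684} + \frac{32322}{10861} = \frac{10612}{-11436 - 12684} + 32322 \cdot \frac{1}{10861} = \frac{10612}{-24120} + \frac{32322}{10861} = 10612 \left(- \frac{1}{24120}\right) + \frac{32322}{10861} = - \frac{2653}{6030} + \frac{32322}{10861} = \frac{166087427}{65491830}$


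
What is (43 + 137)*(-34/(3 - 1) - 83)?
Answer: -18000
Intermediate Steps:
(43 + 137)*(-34/(3 - 1) - 83) = 180*(-34/2 - 83) = 180*(-34*1/2 - 83) = 180*(-17 - 83) = 180*(-100) = -18000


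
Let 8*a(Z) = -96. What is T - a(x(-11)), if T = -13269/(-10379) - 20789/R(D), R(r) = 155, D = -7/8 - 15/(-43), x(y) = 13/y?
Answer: -194407396/1608745 ≈ -120.84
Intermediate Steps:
D = -181/344 (D = -7*⅛ - 15*(-1/43) = -7/8 + 15/43 = -181/344 ≈ -0.52616)
a(Z) = -12 (a(Z) = (⅛)*(-96) = -12)
T = -213712336/1608745 (T = -13269/(-10379) - 20789/155 = -13269*(-1/10379) - 20789*1/155 = 13269/10379 - 20789/155 = -213712336/1608745 ≈ -132.84)
T - a(x(-11)) = -213712336/1608745 - 1*(-12) = -213712336/1608745 + 12 = -194407396/1608745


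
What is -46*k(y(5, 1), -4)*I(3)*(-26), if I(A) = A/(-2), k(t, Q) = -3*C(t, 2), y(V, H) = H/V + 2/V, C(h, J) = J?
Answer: 10764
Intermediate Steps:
y(V, H) = 2/V + H/V
k(t, Q) = -6 (k(t, Q) = -3*2 = -6)
I(A) = -A/2 (I(A) = A*(-1/2) = -A/2)
-46*k(y(5, 1), -4)*I(3)*(-26) = -(-276)*(-1/2*3)*(-26) = -(-276)*(-3)/2*(-26) = -46*9*(-26) = -414*(-26) = 10764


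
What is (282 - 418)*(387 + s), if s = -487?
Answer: 13600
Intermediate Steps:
(282 - 418)*(387 + s) = (282 - 418)*(387 - 487) = -136*(-100) = 13600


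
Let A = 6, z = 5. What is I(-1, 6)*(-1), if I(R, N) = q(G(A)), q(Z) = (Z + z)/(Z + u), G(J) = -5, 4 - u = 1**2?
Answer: 0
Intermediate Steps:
u = 3 (u = 4 - 1*1**2 = 4 - 1*1 = 4 - 1 = 3)
q(Z) = (5 + Z)/(3 + Z) (q(Z) = (Z + 5)/(Z + 3) = (5 + Z)/(3 + Z))
I(R, N) = 0 (I(R, N) = (5 - 5)/(3 - 5) = 0/(-2) = -1/2*0 = 0)
I(-1, 6)*(-1) = 0*(-1) = 0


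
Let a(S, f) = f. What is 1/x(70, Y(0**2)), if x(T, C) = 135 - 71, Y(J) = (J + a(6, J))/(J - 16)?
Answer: 1/64 ≈ 0.015625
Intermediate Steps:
Y(J) = 2*J/(-16 + J) (Y(J) = (J + J)/(J - 16) = (2*J)/(-16 + J) = 2*J/(-16 + J))
x(T, C) = 64
1/x(70, Y(0**2)) = 1/64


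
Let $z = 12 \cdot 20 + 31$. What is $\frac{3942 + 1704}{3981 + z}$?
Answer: $\frac{2823}{2126} \approx 1.3278$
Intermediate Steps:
$z = 271$ ($z = 240 + 31 = 271$)
$\frac{3942 + 1704}{3981 + z} = \frac{3942 + 1704}{3981 + 271} = \frac{5646}{4252} = 5646 \cdot \frac{1}{4252} = \frac{2823}{2126}$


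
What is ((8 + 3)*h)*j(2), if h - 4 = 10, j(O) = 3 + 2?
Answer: 770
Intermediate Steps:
j(O) = 5
h = 14 (h = 4 + 10 = 14)
((8 + 3)*h)*j(2) = ((8 + 3)*14)*5 = (11*14)*5 = 154*5 = 770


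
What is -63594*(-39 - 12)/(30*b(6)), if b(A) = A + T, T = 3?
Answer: 60061/5 ≈ 12012.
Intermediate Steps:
b(A) = 3 + A (b(A) = A + 3 = 3 + A)
-63594*(-39 - 12)/(30*b(6)) = -63594*(-39 - 12)/(30*(3 + 6)) = -63594/((30*9)/(-51)) = -63594/(270*(-1/51)) = -63594/(-90/17) = -63594*(-17/90) = 60061/5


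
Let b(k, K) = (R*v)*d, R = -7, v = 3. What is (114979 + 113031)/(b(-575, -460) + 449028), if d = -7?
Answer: 45602/89835 ≈ 0.50762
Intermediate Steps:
b(k, K) = 147 (b(k, K) = -7*3*(-7) = -21*(-7) = 147)
(114979 + 113031)/(b(-575, -460) + 449028) = (114979 + 113031)/(147 + 449028) = 228010/449175 = 228010*(1/449175) = 45602/89835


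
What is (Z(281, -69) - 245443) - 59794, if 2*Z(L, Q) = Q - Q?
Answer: -305237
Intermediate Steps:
Z(L, Q) = 0 (Z(L, Q) = (Q - Q)/2 = (½)*0 = 0)
(Z(281, -69) - 245443) - 59794 = (0 - 245443) - 59794 = -245443 - 59794 = -305237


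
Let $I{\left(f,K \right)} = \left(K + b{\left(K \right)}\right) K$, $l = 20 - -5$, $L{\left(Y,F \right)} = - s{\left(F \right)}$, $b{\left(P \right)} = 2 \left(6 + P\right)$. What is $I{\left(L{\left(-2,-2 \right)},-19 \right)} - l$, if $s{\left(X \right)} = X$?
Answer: $830$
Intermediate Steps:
$b{\left(P \right)} = 12 + 2 P$
$L{\left(Y,F \right)} = - F$
$l = 25$ ($l = 20 + 5 = 25$)
$I{\left(f,K \right)} = K \left(12 + 3 K\right)$ ($I{\left(f,K \right)} = \left(K + \left(12 + 2 K\right)\right) K = \left(12 + 3 K\right) K = K \left(12 + 3 K\right)$)
$I{\left(L{\left(-2,-2 \right)},-19 \right)} - l = 3 \left(-19\right) \left(4 - 19\right) - 25 = 3 \left(-19\right) \left(-15\right) - 25 = 855 - 25 = 830$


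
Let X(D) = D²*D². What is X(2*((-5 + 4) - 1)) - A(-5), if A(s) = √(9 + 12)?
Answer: 256 - √21 ≈ 251.42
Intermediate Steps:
A(s) = √21
X(D) = D⁴
X(2*((-5 + 4) - 1)) - A(-5) = (2*((-5 + 4) - 1))⁴ - √21 = (2*(-1 - 1))⁴ - √21 = (2*(-2))⁴ - √21 = (-4)⁴ - √21 = 256 - √21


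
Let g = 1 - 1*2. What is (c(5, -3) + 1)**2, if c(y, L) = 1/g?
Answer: 0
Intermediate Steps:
g = -1 (g = 1 - 2 = -1)
c(y, L) = -1 (c(y, L) = 1/(-1) = -1)
(c(5, -3) + 1)**2 = (-1 + 1)**2 = 0**2 = 0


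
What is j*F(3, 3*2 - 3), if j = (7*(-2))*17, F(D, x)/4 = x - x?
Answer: 0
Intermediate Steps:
F(D, x) = 0 (F(D, x) = 4*(x - x) = 4*0 = 0)
j = -238 (j = -14*17 = -238)
j*F(3, 3*2 - 3) = -238*0 = 0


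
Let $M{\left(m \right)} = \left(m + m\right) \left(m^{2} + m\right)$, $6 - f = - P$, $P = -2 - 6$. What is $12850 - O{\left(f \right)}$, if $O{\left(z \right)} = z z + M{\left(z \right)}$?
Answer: $12854$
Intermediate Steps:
$P = -8$ ($P = -2 - 6 = -8$)
$f = -2$ ($f = 6 - \left(-1\right) \left(-8\right) = 6 - 8 = -2$)
$M{\left(m \right)} = 2 m \left(m + m^{2}\right)$
$O{\left(z \right)} = z^{2} + 2 z^{2} \left(1 + z\right)$ ($O{\left(z \right)} = z z + 2 z^{2} \left(1 + z\right) = z^{2} + 2 z^{2} \left(1 + z\right)$)
$12850 - O{\left(f \right)} = 12850 - \left(-2\right)^{2} \left(3 + 2 \left(-2\right)\right) = 12850 - 4 \left(3 - 4\right) = 12850 - 4 \left(-1\right) = 12850 - -4 = 12850 + 4 = 12854$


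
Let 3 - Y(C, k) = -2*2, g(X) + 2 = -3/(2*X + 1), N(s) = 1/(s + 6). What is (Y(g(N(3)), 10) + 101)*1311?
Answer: 141588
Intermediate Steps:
N(s) = 1/(6 + s)
g(X) = -2 - 3/(1 + 2*X) (g(X) = -2 - 3/(2*X + 1) = -2 - 3/(1 + 2*X))
Y(C, k) = 7 (Y(C, k) = 3 - (-2)*2 = 3 - 1*(-4) = 3 + 4 = 7)
(Y(g(N(3)), 10) + 101)*1311 = (7 + 101)*1311 = 108*1311 = 141588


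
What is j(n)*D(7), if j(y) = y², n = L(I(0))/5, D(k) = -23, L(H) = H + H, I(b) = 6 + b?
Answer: -3312/25 ≈ -132.48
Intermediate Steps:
L(H) = 2*H
n = 12/5 (n = (2*(6 + 0))/5 = (2*6)*(⅕) = 12*(⅕) = 12/5 ≈ 2.4000)
j(n)*D(7) = (12/5)²*(-23) = (144/25)*(-23) = -3312/25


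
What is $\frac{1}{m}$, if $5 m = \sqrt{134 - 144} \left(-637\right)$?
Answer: $\frac{i \sqrt{10}}{1274} \approx 0.0024822 i$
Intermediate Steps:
$m = - \frac{637 i \sqrt{10}}{5}$ ($m = \frac{\sqrt{134 - 144} \left(-637\right)}{5} = \frac{\sqrt{-10} \left(-637\right)}{5} = \frac{i \sqrt{10} \left(-637\right)}{5} = \frac{\left(-637\right) i \sqrt{10}}{5} = - \frac{637 i \sqrt{10}}{5} \approx - 402.87 i$)
$\frac{1}{m} = \frac{1}{\left(- \frac{637}{5}\right) i \sqrt{10}} = \frac{i \sqrt{10}}{1274}$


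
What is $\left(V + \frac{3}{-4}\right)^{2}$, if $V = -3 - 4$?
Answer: $\frac{961}{16} \approx 60.063$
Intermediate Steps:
$V = -7$ ($V = -3 - 4 = -7$)
$\left(V + \frac{3}{-4}\right)^{2} = \left(-7 + \frac{3}{-4}\right)^{2} = \left(-7 + 3 \left(- \frac{1}{4}\right)\right)^{2} = \left(-7 - \frac{3}{4}\right)^{2} = \left(- \frac{31}{4}\right)^{2} = \frac{961}{16}$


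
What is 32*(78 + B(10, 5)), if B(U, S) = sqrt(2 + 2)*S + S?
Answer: 2976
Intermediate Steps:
B(U, S) = 3*S (B(U, S) = sqrt(4)*S + S = 2*S + S = 3*S)
32*(78 + B(10, 5)) = 32*(78 + 3*5) = 32*(78 + 15) = 32*93 = 2976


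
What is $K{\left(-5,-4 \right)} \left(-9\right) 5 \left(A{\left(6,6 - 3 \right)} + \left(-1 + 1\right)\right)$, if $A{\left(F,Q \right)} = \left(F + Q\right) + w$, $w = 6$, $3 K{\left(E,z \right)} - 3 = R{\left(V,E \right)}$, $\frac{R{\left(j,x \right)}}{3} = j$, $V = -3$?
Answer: $1350$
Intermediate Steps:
$R{\left(j,x \right)} = 3 j$
$K{\left(E,z \right)} = -2$ ($K{\left(E,z \right)} = 1 + \frac{3 \left(-3\right)}{3} = 1 + \frac{1}{3} \left(-9\right) = 1 - 3 = -2$)
$A{\left(F,Q \right)} = 6 + F + Q$ ($A{\left(F,Q \right)} = \left(F + Q\right) + 6 = 6 + F + Q$)
$K{\left(-5,-4 \right)} \left(-9\right) 5 \left(A{\left(6,6 - 3 \right)} + \left(-1 + 1\right)\right) = \left(-2\right) \left(-9\right) 5 \left(\left(6 + 6 + \left(6 - 3\right)\right) + \left(-1 + 1\right)\right) = 18 \cdot 5 \left(\left(6 + 6 + \left(6 - 3\right)\right) + 0\right) = 18 \cdot 5 \left(\left(6 + 6 + 3\right) + 0\right) = 18 \cdot 5 \left(15 + 0\right) = 18 \cdot 5 \cdot 15 = 18 \cdot 75 = 1350$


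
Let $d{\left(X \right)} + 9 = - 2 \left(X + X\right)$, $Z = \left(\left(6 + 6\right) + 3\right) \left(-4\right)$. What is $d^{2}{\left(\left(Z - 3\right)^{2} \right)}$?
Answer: $252333225$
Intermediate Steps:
$Z = -60$ ($Z = \left(12 + 3\right) \left(-4\right) = 15 \left(-4\right) = -60$)
$d{\left(X \right)} = -9 - 4 X$ ($d{\left(X \right)} = -9 - 2 \left(X + X\right) = -9 - 2 \cdot 2 X = -9 - 4 X$)
$d^{2}{\left(\left(Z - 3\right)^{2} \right)} = \left(-9 - 4 \left(-60 - 3\right)^{2}\right)^{2} = \left(-9 - 4 \left(-63\right)^{2}\right)^{2} = \left(-9 - 15876\right)^{2} = \left(-15885\right)^{2} = 252333225$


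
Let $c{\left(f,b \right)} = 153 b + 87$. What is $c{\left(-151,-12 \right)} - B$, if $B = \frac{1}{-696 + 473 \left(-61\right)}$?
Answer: $- \frac{51681200}{29549} \approx -1749.0$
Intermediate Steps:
$c{\left(f,b \right)} = 87 + 153 b$
$B = - \frac{1}{29549}$ ($B = \frac{1}{-696 - 28853} = \frac{1}{-29549} = - \frac{1}{29549} \approx -3.3842 \cdot 10^{-5}$)
$c{\left(-151,-12 \right)} - B = \left(87 + 153 \left(-12\right)\right) - - \frac{1}{29549} = \left(87 - 1836\right) + \frac{1}{29549} = -1749 + \frac{1}{29549} = - \frac{51681200}{29549}$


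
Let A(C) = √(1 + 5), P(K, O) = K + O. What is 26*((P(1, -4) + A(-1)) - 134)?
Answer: -3562 + 26*√6 ≈ -3498.3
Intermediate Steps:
A(C) = √6
26*((P(1, -4) + A(-1)) - 134) = 26*(((1 - 4) + √6) - 134) = 26*((-3 + √6) - 134) = 26*(-137 + √6) = -3562 + 26*√6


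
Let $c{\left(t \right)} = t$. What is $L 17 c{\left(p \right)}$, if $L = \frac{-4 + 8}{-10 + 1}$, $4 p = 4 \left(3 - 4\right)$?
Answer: $\frac{68}{9} \approx 7.5556$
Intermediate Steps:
$p = -1$ ($p = \frac{4 \left(3 - 4\right)}{4} = \frac{4 \left(-1\right)}{4} = \frac{1}{4} \left(-4\right) = -1$)
$L = - \frac{4}{9}$ ($L = \frac{4}{-9} = 4 \left(- \frac{1}{9}\right) = - \frac{4}{9} \approx -0.44444$)
$L 17 c{\left(p \right)} = \left(- \frac{4}{9}\right) 17 \left(-1\right) = \left(- \frac{68}{9}\right) \left(-1\right) = \frac{68}{9}$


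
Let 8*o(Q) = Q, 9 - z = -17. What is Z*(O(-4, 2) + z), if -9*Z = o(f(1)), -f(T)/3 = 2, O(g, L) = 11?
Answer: 37/12 ≈ 3.0833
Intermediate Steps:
z = 26 (z = 9 - 1*(-17) = 9 + 17 = 26)
f(T) = -6 (f(T) = -3*2 = -6)
o(Q) = Q/8
Z = 1/12 (Z = -(-6)/72 = -⅑*(-¾) = 1/12 ≈ 0.083333)
Z*(O(-4, 2) + z) = (11 + 26)/12 = (1/12)*37 = 37/12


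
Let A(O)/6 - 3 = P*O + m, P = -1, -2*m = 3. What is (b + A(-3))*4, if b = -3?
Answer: 96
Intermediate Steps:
m = -3/2 (m = -1/2*3 = -3/2 ≈ -1.5000)
A(O) = 9 - 6*O (A(O) = 18 + 6*(-O - 3/2) = 18 + 6*(-3/2 - O) = 18 + (-9 - 6*O) = 9 - 6*O)
(b + A(-3))*4 = (-3 + (9 - 6*(-3)))*4 = (-3 + (9 + 18))*4 = (-3 + 27)*4 = 24*4 = 96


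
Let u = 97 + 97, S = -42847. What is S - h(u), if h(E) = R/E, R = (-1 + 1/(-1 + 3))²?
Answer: -33249273/776 ≈ -42847.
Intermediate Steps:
R = ¼ (R = (-1 + 1/2)² = (-1 + ½)² = (-½)² = ¼ ≈ 0.25000)
u = 194
h(E) = 1/(4*E)
S - h(u) = -42847 - 1/(4*194) = -42847 - 1*1/776 = -42847 - 1/776 = -33249273/776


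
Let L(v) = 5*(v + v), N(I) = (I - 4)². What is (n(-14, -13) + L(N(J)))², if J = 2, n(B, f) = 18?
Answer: 3364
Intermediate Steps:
N(I) = (-4 + I)²
L(v) = 10*v (L(v) = 5*(2*v) = 10*v)
(n(-14, -13) + L(N(J)))² = (18 + 10*(-4 + 2)²)² = (18 + 10*(-2)²)² = (18 + 10*4)² = (18 + 40)² = 58² = 3364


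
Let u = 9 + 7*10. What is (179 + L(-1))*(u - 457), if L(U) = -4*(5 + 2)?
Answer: -57078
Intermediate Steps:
L(U) = -28 (L(U) = -4*7 = -28)
u = 79 (u = 9 + 70 = 79)
(179 + L(-1))*(u - 457) = (179 - 28)*(79 - 457) = 151*(-378) = -57078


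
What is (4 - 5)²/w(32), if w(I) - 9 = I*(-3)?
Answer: -1/87 ≈ -0.011494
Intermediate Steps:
w(I) = 9 - 3*I (w(I) = 9 + I*(-3) = 9 - 3*I)
(4 - 5)²/w(32) = (4 - 5)²/(9 - 3*32) = (-1)²/(9 - 96) = 1/(-87) = 1*(-1/87) = -1/87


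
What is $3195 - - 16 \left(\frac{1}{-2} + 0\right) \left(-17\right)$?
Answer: $3331$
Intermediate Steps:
$3195 - - 16 \left(\frac{1}{-2} + 0\right) \left(-17\right) = 3195 - - 16 \left(- \frac{1}{2} + 0\right) \left(-17\right) = 3195 - \left(-16\right) \left(- \frac{1}{2}\right) \left(-17\right) = 3195 - 8 \left(-17\right) = 3195 - -136 = 3195 + 136 = 3331$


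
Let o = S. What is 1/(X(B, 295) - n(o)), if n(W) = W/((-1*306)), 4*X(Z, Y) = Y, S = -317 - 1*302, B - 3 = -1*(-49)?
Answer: 612/43897 ≈ 0.013942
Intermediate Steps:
B = 52 (B = 3 - 1*(-49) = 3 + 49 = 52)
S = -619 (S = -317 - 302 = -619)
X(Z, Y) = Y/4
o = -619
n(W) = -W/306 (n(W) = W/(-306) = W*(-1/306) = -W/306)
1/(X(B, 295) - n(o)) = 1/((1/4)*295 - (-1)*(-619)/306) = 1/(295/4 - 1*619/306) = 1/(295/4 - 619/306) = 1/(43897/612) = 612/43897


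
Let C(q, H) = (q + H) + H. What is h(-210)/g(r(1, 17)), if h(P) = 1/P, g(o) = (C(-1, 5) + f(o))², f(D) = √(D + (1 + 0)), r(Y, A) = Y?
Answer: -83/1310610 + 3*√2/218435 ≈ -4.3906e-5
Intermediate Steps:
C(q, H) = q + 2*H (C(q, H) = (H + q) + H = q + 2*H)
f(D) = √(1 + D) (f(D) = √(D + 1) = √(1 + D))
g(o) = (9 + √(1 + o))² (g(o) = ((-1 + 2*5) + √(1 + o))² = ((-1 + 10) + √(1 + o))² = (9 + √(1 + o))²)
h(-210)/g(r(1, 17)) = 1/((-210)*((9 + √(1 + 1))²)) = -1/(210*(9 + √2)²)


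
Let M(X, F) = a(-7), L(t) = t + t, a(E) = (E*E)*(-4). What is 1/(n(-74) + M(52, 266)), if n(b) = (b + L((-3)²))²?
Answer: 1/2940 ≈ 0.00034014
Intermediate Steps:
a(E) = -4*E² (a(E) = E²*(-4) = -4*E²)
L(t) = 2*t
n(b) = (18 + b)² (n(b) = (b + 2*(-3)²)² = (b + 2*9)² = (b + 18)² = (18 + b)²)
M(X, F) = -196 (M(X, F) = -4*(-7)² = -4*49 = -196)
1/(n(-74) + M(52, 266)) = 1/((18 - 74)² - 196) = 1/((-56)² - 196) = 1/(3136 - 196) = 1/2940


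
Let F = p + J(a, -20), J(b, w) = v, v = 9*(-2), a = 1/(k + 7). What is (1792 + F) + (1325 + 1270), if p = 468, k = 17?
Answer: 4837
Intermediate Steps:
a = 1/24 (a = 1/(17 + 7) = 1/24 ≈ 0.041667)
v = -18
J(b, w) = -18
F = 450 (F = 468 - 18 = 450)
(1792 + F) + (1325 + 1270) = (1792 + 450) + (1325 + 1270) = 2242 + 2595 = 4837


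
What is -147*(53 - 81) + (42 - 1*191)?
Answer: 3967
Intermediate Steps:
-147*(53 - 81) + (42 - 1*191) = -147*(-28) + (42 - 191) = 4116 - 149 = 3967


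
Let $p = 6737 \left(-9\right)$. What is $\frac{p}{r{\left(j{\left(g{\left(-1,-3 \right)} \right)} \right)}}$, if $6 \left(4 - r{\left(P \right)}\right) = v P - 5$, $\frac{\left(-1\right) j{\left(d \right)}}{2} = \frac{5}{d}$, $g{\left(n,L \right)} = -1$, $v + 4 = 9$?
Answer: $\frac{121266}{7} \approx 17324.0$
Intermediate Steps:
$v = 5$ ($v = -4 + 9 = 5$)
$j{\left(d \right)} = - \frac{10}{d}$ ($j{\left(d \right)} = - 2 \frac{5}{d} = - \frac{10}{d}$)
$r{\left(P \right)} = \frac{29}{6} - \frac{5 P}{6}$ ($r{\left(P \right)} = 4 - \frac{5 P - 5}{6} = 4 - \frac{-5 + 5 P}{6} = 4 - \left(- \frac{5}{6} + \frac{5 P}{6}\right) = \frac{29}{6} - \frac{5 P}{6}$)
$p = -60633$
$\frac{p}{r{\left(j{\left(g{\left(-1,-3 \right)} \right)} \right)}} = - \frac{60633}{\frac{29}{6} - \frac{5 \left(- \frac{10}{-1}\right)}{6}} = - \frac{60633}{\frac{29}{6} - \frac{5 \left(\left(-10\right) \left(-1\right)\right)}{6}} = - \frac{60633}{\frac{29}{6} - \frac{25}{3}} = - \frac{60633}{- \frac{7}{2}} = \left(-60633\right) \left(- \frac{2}{7}\right) = \frac{121266}{7}$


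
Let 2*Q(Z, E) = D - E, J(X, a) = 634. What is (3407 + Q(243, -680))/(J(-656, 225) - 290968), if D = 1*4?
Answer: -3749/290334 ≈ -0.012913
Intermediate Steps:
D = 4
Q(Z, E) = 2 - E/2 (Q(Z, E) = (4 - E)/2 = 2 - E/2)
(3407 + Q(243, -680))/(J(-656, 225) - 290968) = (3407 + (2 - 1/2*(-680)))/(634 - 290968) = (3407 + (2 + 340))/(-290334) = (3407 + 342)*(-1/290334) = 3749*(-1/290334) = -3749/290334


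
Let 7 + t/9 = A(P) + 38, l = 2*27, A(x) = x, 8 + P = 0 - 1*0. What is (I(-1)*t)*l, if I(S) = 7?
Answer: 78246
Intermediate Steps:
P = -8 (P = -8 + (0 - 1*0) = -8 + (0 + 0) = -8 + 0 = -8)
l = 54
t = 207 (t = -63 + 9*(-8 + 38) = -63 + 9*30 = -63 + 270 = 207)
(I(-1)*t)*l = (7*207)*54 = 1449*54 = 78246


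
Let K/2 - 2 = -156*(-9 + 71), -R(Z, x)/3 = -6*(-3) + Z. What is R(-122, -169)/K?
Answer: -78/4835 ≈ -0.016132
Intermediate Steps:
R(Z, x) = -54 - 3*Z (R(Z, x) = -3*(-6*(-3) + Z) = -3*(18 + Z) = -54 - 3*Z)
K = -19340 (K = 4 + 2*(-156*(-9 + 71)) = 4 + 2*(-156*62) = 4 + 2*(-9672) = 4 - 19344 = -19340)
R(-122, -169)/K = (-54 - 3*(-122))/(-19340) = (-54 + 366)*(-1/19340) = 312*(-1/19340) = -78/4835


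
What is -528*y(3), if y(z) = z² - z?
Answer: -3168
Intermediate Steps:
-528*y(3) = -1584*(-1 + 3) = -1584*2 = -528*6 = -3168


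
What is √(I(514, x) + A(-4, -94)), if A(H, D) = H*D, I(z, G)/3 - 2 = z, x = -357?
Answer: 2*√481 ≈ 43.863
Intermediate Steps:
I(z, G) = 6 + 3*z
A(H, D) = D*H
√(I(514, x) + A(-4, -94)) = √((6 + 3*514) - 94*(-4)) = √((6 + 1542) + 376) = √(1548 + 376) = √1924 = 2*√481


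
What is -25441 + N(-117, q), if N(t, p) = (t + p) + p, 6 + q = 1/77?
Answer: -1968888/77 ≈ -25570.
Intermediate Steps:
q = -461/77 (q = -6 + 1/77 = -461/77 ≈ -5.9870)
N(t, p) = t + 2*p (N(t, p) = (p + t) + p = t + 2*p)
-25441 + N(-117, q) = -25441 + (-117 + 2*(-461/77)) = -25441 + (-117 - 922/77) = -25441 - 9931/77 = -1968888/77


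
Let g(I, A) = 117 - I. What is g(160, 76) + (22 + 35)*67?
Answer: 3776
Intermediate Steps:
g(160, 76) + (22 + 35)*67 = (117 - 1*160) + (22 + 35)*67 = (117 - 160) + 57*67 = -43 + 3819 = 3776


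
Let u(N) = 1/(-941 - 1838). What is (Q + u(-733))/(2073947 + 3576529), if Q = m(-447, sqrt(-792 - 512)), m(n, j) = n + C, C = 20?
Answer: -593317/7851336402 ≈ -7.5569e-5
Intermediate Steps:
m(n, j) = 20 + n (m(n, j) = n + 20 = 20 + n)
Q = -427 (Q = 20 - 447 = -427)
u(N) = -1/2779 (u(N) = 1/(-2779) = -1/2779)
(Q + u(-733))/(2073947 + 3576529) = (-427 - 1/2779)/(2073947 + 3576529) = -1186634/2779/5650476 = -1186634/2779*1/5650476 = -593317/7851336402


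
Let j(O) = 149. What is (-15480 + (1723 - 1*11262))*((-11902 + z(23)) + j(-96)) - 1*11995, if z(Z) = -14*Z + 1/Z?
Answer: 6948100871/23 ≈ 3.0209e+8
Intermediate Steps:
z(Z) = 1/Z - 14*Z
(-15480 + (1723 - 1*11262))*((-11902 + z(23)) + j(-96)) - 1*11995 = (-15480 + (1723 - 1*11262))*((-11902 + (1/23 - 14*23)) + 149) - 1*11995 = (-15480 + (1723 - 11262))*((-11902 + (1/23 - 322)) + 149) - 11995 = (-15480 - 9539)*((-11902 - 7405/23) + 149) - 11995 = -25019*(-281151/23 + 149) - 11995 = -25019*(-277724/23) - 11995 = 6948376756/23 - 11995 = 6948100871/23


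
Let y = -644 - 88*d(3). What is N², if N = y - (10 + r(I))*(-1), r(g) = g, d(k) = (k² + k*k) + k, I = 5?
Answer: 6135529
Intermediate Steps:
d(k) = k + 2*k² (d(k) = (k² + k²) + k = 2*k² + k = k + 2*k²)
y = -2492 (y = -644 - 88*3*(1 + 2*3) = -644 - 88*3*(1 + 6) = -644 - 88*3*7 = -644 - 88*21 = -644 - 1*1848 = -644 - 1848 = -2492)
N = -2477 (N = -2492 - (10 + 5)*(-1) = -2492 - 15*(-1) = -2492 - 1*(-15) = -2492 + 15 = -2477)
N² = (-2477)² = 6135529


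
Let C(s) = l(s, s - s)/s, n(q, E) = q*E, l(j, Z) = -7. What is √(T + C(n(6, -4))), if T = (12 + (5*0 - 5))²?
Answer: 13*√42/12 ≈ 7.0208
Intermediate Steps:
n(q, E) = E*q
C(s) = -7/s
T = 49 (T = (12 + (0 - 5))² = (12 - 5)² = 7² = 49)
√(T + C(n(6, -4))) = √(49 - 7/((-4*6))) = √(49 - 7/(-24)) = √(49 - 7*(-1/24)) = √(49 + 7/24) = √(1183/24) = 13*√42/12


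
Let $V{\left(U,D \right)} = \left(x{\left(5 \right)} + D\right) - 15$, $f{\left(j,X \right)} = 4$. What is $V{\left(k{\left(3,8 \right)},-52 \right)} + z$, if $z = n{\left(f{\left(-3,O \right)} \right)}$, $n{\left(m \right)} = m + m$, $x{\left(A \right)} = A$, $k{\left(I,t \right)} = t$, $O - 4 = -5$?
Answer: $-54$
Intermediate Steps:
$O = -1$ ($O = 4 - 5 = -1$)
$n{\left(m \right)} = 2 m$
$z = 8$ ($z = 2 \cdot 4 = 8$)
$V{\left(U,D \right)} = -10 + D$ ($V{\left(U,D \right)} = \left(5 + D\right) - 15 = -10 + D$)
$V{\left(k{\left(3,8 \right)},-52 \right)} + z = \left(-10 - 52\right) + 8 = -62 + 8 = -54$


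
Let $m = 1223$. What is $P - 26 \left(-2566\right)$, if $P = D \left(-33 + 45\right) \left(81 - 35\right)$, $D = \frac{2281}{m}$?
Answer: $\frac{82852780}{1223} \approx 67746.0$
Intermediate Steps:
$D = \frac{2281}{1223} \approx 1.8651$
$P = \frac{1259112}{1223}$ ($P = \frac{2281 \left(-33 + 45\right) \left(81 - 35\right)}{1223} = \frac{2281 \cdot 12 \cdot 46}{1223} = \frac{2281}{1223} \cdot 552 = \frac{1259112}{1223} \approx 1029.5$)
$P - 26 \left(-2566\right) = \frac{1259112}{1223} - 26 \left(-2566\right) = \frac{1259112}{1223} - -66716 = \frac{1259112}{1223} + 66716 = \frac{82852780}{1223}$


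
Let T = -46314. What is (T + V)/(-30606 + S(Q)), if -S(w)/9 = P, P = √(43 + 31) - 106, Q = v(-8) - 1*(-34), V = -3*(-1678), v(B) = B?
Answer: 13600384/9769279 - 4128*√74/9769279 ≈ 1.3885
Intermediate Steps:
V = 5034
Q = 26 (Q = -8 - 1*(-34) = -8 + 34 = 26)
P = -106 + √74 (P = √74 - 106 = -106 + √74 ≈ -97.398)
S(w) = 954 - 9*√74 (S(w) = -9*(-106 + √74) = 954 - 9*√74)
(T + V)/(-30606 + S(Q)) = (-46314 + 5034)/(-30606 + (954 - 9*√74)) = -41280/(-29652 - 9*√74)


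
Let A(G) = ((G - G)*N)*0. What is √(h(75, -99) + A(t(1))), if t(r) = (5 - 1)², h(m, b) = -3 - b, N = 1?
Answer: 4*√6 ≈ 9.7980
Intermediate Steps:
t(r) = 16 (t(r) = 4² = 16)
A(G) = 0 (A(G) = ((G - G)*1)*0 = (0*1)*0 = 0*0 = 0)
√(h(75, -99) + A(t(1))) = √((-3 - 1*(-99)) + 0) = √((-3 + 99) + 0) = √(96 + 0) = √96 = 4*√6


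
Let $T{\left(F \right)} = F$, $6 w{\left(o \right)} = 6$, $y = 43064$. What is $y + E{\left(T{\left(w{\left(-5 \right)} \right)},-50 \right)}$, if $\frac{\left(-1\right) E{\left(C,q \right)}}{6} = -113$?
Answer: $43742$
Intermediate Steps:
$w{\left(o \right)} = 1$ ($w{\left(o \right)} = \frac{1}{6} \cdot 6 = 1$)
$E{\left(C,q \right)} = 678$ ($E{\left(C,q \right)} = \left(-6\right) \left(-113\right) = 678$)
$y + E{\left(T{\left(w{\left(-5 \right)} \right)},-50 \right)} = 43064 + 678 = 43742$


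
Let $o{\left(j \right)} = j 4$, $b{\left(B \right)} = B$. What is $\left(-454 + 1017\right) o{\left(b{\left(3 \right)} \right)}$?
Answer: $6756$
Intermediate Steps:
$o{\left(j \right)} = 4 j$
$\left(-454 + 1017\right) o{\left(b{\left(3 \right)} \right)} = \left(-454 + 1017\right) 4 \cdot 3 = 563 \cdot 12 = 6756$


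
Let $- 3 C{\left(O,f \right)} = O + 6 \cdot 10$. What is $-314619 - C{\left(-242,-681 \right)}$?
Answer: $- \frac{944039}{3} \approx -3.1468 \cdot 10^{5}$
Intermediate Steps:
$C{\left(O,f \right)} = -20 - \frac{O}{3}$ ($C{\left(O,f \right)} = - \frac{O + 6 \cdot 10}{3} = - \frac{O + 60}{3} = - \frac{60 + O}{3} = -20 - \frac{O}{3}$)
$-314619 - C{\left(-242,-681 \right)} = -314619 - \left(-20 - - \frac{242}{3}\right) = -314619 - \left(-20 + \frac{242}{3}\right) = -314619 - \frac{182}{3} = - \frac{944039}{3}$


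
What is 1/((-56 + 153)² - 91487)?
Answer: -1/82078 ≈ -1.2184e-5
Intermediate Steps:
1/((-56 + 153)² - 91487) = 1/(97² - 91487) = 1/(9409 - 91487) = 1/(-82078) = -1/82078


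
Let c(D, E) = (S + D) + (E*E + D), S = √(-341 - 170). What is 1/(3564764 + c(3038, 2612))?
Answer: 10393384/108022430971967 - I*√511/108022430971967 ≈ 9.6215e-8 - 2.0926e-13*I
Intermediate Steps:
S = I*√511 (S = √(-511) = I*√511 ≈ 22.605*I)
c(D, E) = E² + 2*D + I*√511 (c(D, E) = (I*√511 + D) + (E*E + D) = (D + I*√511) + (E² + D) = (D + I*√511) + (D + E²) = E² + 2*D + I*√511)
1/(3564764 + c(3038, 2612)) = 1/(3564764 + (2612² + 2*3038 + I*√511)) = 1/(3564764 + (6822544 + 6076 + I*√511)) = 1/(3564764 + (6828620 + I*√511)) = 1/(10393384 + I*√511)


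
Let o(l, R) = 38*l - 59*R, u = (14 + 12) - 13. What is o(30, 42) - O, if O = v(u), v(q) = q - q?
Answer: -1338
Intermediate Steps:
u = 13 (u = 26 - 13 = 13)
v(q) = 0
o(l, R) = -59*R + 38*l
O = 0
o(30, 42) - O = (-59*42 + 38*30) - 1*0 = (-2478 + 1140) + 0 = -1338 + 0 = -1338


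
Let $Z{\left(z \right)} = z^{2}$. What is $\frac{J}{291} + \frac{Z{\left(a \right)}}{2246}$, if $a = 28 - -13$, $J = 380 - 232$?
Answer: $\frac{821579}{653586} \approx 1.257$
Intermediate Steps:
$J = 148$
$a = 41$ ($a = 28 + 13 = 41$)
$\frac{J}{291} + \frac{Z{\left(a \right)}}{2246} = \frac{148}{291} + \frac{41^{2}}{2246} = 148 \cdot \frac{1}{291} + 1681 \cdot \frac{1}{2246} = \frac{148}{291} + \frac{1681}{2246} = \frac{821579}{653586}$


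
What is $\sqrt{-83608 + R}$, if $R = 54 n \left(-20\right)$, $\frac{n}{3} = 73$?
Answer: $8 i \sqrt{5002} \approx 565.8 i$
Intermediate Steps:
$n = 219$ ($n = 3 \cdot 73 = 219$)
$R = -236520$ ($R = 54 \cdot 219 \left(-20\right) = 11826 \left(-20\right) = -236520$)
$\sqrt{-83608 + R} = \sqrt{-83608 - 236520} = \sqrt{-320128} = 8 i \sqrt{5002}$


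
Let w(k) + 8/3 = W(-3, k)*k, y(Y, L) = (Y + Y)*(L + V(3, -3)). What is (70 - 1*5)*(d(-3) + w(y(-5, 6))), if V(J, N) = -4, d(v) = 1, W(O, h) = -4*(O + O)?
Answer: -93925/3 ≈ -31308.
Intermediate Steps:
W(O, h) = -8*O
y(Y, L) = 2*Y*(-4 + L) (y(Y, L) = (Y + Y)*(L - 4) = (2*Y)*(-4 + L) = 2*Y*(-4 + L))
w(k) = -8/3 + 24*k (w(k) = -8/3 + (-8*(-3))*k = -8/3 + 24*k)
(70 - 1*5)*(d(-3) + w(y(-5, 6))) = (70 - 1*5)*(1 + (-8/3 + 24*(2*(-5)*(-4 + 6)))) = (70 - 5)*(1 + (-8/3 + 24*(2*(-5)*2))) = 65*(1 + (-8/3 + 24*(-20))) = 65*(1 + (-8/3 - 480)) = 65*(1 - 1448/3) = 65*(-1445/3) = -93925/3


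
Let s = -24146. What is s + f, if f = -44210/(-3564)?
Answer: -43006067/1782 ≈ -24134.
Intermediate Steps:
f = 22105/1782 (f = -44210*(-1/3564) = 22105/1782 ≈ 12.405)
s + f = -24146 + 22105/1782 = -43006067/1782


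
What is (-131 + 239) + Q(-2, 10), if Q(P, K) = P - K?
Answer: 96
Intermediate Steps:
(-131 + 239) + Q(-2, 10) = (-131 + 239) + (-2 - 1*10) = 108 + (-2 - 10) = 108 - 12 = 96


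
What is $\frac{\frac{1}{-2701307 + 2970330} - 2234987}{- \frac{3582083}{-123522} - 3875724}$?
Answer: $\frac{14853839376983880}{25758069738611087} \approx 0.57667$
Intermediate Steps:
$\frac{\frac{1}{-2701307 + 2970330} - 2234987}{- \frac{3582083}{-123522} - 3875724} = \frac{\frac{1}{269023} - 2234987}{\left(-3582083\right) \left(- \frac{1}{123522}\right) - 3875724} = \frac{\frac{1}{269023} - 2234987}{\frac{3582083}{123522} - 3875724} = - \frac{601262907700}{269023 \left(- \frac{478733597845}{123522}\right)} = \left(- \frac{601262907700}{269023}\right) \left(- \frac{123522}{478733597845}\right) = \frac{14853839376983880}{25758069738611087}$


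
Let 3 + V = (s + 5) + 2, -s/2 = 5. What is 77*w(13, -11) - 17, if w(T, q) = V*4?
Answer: -1865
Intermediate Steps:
s = -10 (s = -2*5 = -10)
V = -6 (V = -3 + ((-10 + 5) + 2) = -3 + (-5 + 2) = -3 - 3 = -6)
w(T, q) = -24 (w(T, q) = -6*4 = -24)
77*w(13, -11) - 17 = 77*(-24) - 17 = -1848 - 17 = -1865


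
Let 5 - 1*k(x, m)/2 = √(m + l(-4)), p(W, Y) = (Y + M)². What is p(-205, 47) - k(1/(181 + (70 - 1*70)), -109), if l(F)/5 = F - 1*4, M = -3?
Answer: 1926 + 2*I*√149 ≈ 1926.0 + 24.413*I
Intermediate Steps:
p(W, Y) = (-3 + Y)² (p(W, Y) = (Y - 3)² = (-3 + Y)²)
l(F) = -20 + 5*F (l(F) = 5*(F - 1*4) = 5*(F - 4) = 5*(-4 + F) = -20 + 5*F)
k(x, m) = 10 - 2*√(-40 + m) (k(x, m) = 10 - 2*√(m + (-20 + 5*(-4))) = 10 - 2*√(m + (-20 - 20)) = 10 - 2*√(m - 40) = 10 - 2*√(-40 + m))
p(-205, 47) - k(1/(181 + (70 - 1*70)), -109) = (-3 + 47)² - (10 - 2*√(-40 - 109)) = 44² - (10 - 2*I*√149) = 1936 - (10 - 2*I*√149) = 1936 + (-10 + 2*I*√149) = 1926 + 2*I*√149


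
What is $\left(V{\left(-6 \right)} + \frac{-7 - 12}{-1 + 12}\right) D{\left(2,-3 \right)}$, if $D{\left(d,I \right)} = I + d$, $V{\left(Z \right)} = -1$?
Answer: $\frac{30}{11} \approx 2.7273$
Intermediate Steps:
$\left(V{\left(-6 \right)} + \frac{-7 - 12}{-1 + 12}\right) D{\left(2,-3 \right)} = \left(-1 + \frac{-7 - 12}{-1 + 12}\right) \left(-3 + 2\right) = \left(-1 - \frac{19}{11}\right) \left(-1\right) = \left(- \frac{30}{11}\right) \left(-1\right) = \frac{30}{11}$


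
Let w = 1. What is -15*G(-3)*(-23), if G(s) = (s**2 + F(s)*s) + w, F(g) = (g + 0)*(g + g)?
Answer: -15180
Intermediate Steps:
F(g) = 2*g**2 (F(g) = g*(2*g) = 2*g**2)
G(s) = 1 + s**2 + 2*s**3 (G(s) = (s**2 + (2*s**2)*s) + 1 = (s**2 + 2*s**3) + 1 = 1 + s**2 + 2*s**3)
-15*G(-3)*(-23) = -15*(1 + (-3)**2 + 2*(-3)**3)*(-23) = -15*(1 + 9 + 2*(-27))*(-23) = -15*(1 + 9 - 54)*(-23) = -15*(-44)*(-23) = 660*(-23) = -15180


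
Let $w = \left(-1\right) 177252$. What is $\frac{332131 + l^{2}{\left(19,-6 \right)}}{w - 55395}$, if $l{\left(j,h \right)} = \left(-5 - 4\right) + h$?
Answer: $- \frac{332356}{232647} \approx -1.4286$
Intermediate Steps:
$l{\left(j,h \right)} = -9 + h$
$w = -177252$
$\frac{332131 + l^{2}{\left(19,-6 \right)}}{w - 55395} = \frac{332131 + \left(-9 - 6\right)^{2}}{-177252 - 55395} = \frac{332131 + \left(-15\right)^{2}}{-232647} = \left(332131 + 225\right) \left(- \frac{1}{232647}\right) = 332356 \left(- \frac{1}{232647}\right) = - \frac{332356}{232647}$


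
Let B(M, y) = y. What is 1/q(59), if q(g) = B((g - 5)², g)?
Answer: 1/59 ≈ 0.016949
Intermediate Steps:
q(g) = g
1/q(59) = 1/59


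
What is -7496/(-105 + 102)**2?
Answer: -7496/9 ≈ -832.89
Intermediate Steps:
-7496/(-105 + 102)**2 = -7496/((-3)**2) = -7496/9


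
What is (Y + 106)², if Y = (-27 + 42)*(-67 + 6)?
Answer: 654481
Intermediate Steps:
Y = -915 (Y = 15*(-61) = -915)
(Y + 106)² = (-915 + 106)² = (-809)² = 654481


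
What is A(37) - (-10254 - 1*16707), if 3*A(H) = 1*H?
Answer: 80920/3 ≈ 26973.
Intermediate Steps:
A(H) = H/3 (A(H) = (1*H)/3 = H/3)
A(37) - (-10254 - 1*16707) = (1/3)*37 - (-10254 - 1*16707) = 37/3 - (-10254 - 16707) = 37/3 - 1*(-26961) = 37/3 + 26961 = 80920/3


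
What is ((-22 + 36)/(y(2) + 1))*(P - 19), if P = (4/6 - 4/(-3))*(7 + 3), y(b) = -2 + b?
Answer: 14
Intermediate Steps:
P = 20 (P = (4*(⅙) - 4*(-⅓))*10 = (⅔ + 4/3)*10 = 2*10 = 20)
((-22 + 36)/(y(2) + 1))*(P - 19) = ((-22 + 36)/((-2 + 2) + 1))*(20 - 19) = (14/(0 + 1))*1 = (14/1)*1 = (14*1)*1 = 14*1 = 14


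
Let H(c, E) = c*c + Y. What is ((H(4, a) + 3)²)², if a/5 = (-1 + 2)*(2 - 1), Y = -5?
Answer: 38416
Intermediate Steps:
a = 5 (a = 5*((-1 + 2)*(2 - 1)) = 5*(1*1) = 5*1 = 5)
H(c, E) = -5 + c² (H(c, E) = c*c - 5 = c² - 5 = -5 + c²)
((H(4, a) + 3)²)² = (((-5 + 4²) + 3)²)² = (((-5 + 16) + 3)²)² = ((11 + 3)²)² = (14²)² = 196² = 38416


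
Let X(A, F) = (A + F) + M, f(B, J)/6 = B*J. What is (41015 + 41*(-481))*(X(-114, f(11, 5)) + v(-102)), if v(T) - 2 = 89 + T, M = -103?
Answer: 2171988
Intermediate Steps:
f(B, J) = 6*B*J (f(B, J) = 6*(B*J) = 6*B*J)
v(T) = 91 + T (v(T) = 2 + (89 + T) = 91 + T)
X(A, F) = -103 + A + F (X(A, F) = (A + F) - 103 = -103 + A + F)
(41015 + 41*(-481))*(X(-114, f(11, 5)) + v(-102)) = (41015 + 41*(-481))*((-103 - 114 + 6*11*5) + (91 - 102)) = (41015 - 19721)*((-103 - 114 + 330) - 11) = 21294*(113 - 11) = 21294*102 = 2171988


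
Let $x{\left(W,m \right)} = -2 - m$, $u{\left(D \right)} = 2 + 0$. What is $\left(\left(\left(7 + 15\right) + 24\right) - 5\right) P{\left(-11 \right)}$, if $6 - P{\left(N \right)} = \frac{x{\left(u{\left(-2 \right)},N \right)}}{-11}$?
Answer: $\frac{3075}{11} \approx 279.55$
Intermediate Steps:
$u{\left(D \right)} = 2$
$P{\left(N \right)} = \frac{64}{11} - \frac{N}{11}$ ($P{\left(N \right)} = 6 - \frac{-2 - N}{-11} = 6 - \left(-2 - N\right) \left(- \frac{1}{11}\right) = 6 - \left(\frac{2}{11} + \frac{N}{11}\right) = \frac{64}{11} - \frac{N}{11}$)
$\left(\left(\left(7 + 15\right) + 24\right) - 5\right) P{\left(-11 \right)} = \left(\left(\left(7 + 15\right) + 24\right) - 5\right) \left(\frac{64}{11} - -1\right) = \left(\left(22 + 24\right) - 5\right) \left(\frac{64}{11} + 1\right) = \left(46 - 5\right) \frac{75}{11} = 41 \cdot \frac{75}{11} = \frac{3075}{11}$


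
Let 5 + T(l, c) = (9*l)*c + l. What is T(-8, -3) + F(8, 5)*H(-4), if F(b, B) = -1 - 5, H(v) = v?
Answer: 227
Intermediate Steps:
F(b, B) = -6
T(l, c) = -5 + l + 9*c*l (T(l, c) = -5 + ((9*l)*c + l) = -5 + (9*c*l + l) = -5 + (l + 9*c*l) = -5 + l + 9*c*l)
T(-8, -3) + F(8, 5)*H(-4) = (-5 - 8 + 9*(-3)*(-8)) - 6*(-4) = (-5 - 8 + 216) + 24 = 203 + 24 = 227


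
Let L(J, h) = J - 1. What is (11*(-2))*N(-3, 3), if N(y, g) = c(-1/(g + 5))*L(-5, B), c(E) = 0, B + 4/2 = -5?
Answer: 0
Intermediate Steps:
B = -7 (B = -2 - 5 = -7)
L(J, h) = -1 + J
N(y, g) = 0 (N(y, g) = 0*(-1 - 5) = 0*(-6) = 0)
(11*(-2))*N(-3, 3) = (11*(-2))*0 = -22*0 = 0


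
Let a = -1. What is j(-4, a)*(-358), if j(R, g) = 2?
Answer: -716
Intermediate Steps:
j(-4, a)*(-358) = 2*(-358) = -716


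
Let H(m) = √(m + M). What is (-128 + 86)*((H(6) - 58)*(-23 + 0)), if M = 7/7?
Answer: -56028 + 966*√7 ≈ -53472.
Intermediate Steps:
M = 1 (M = 7*(⅐) = 1)
H(m) = √(1 + m) (H(m) = √(m + 1) = √(1 + m))
(-128 + 86)*((H(6) - 58)*(-23 + 0)) = (-128 + 86)*((√(1 + 6) - 58)*(-23 + 0)) = -42*(√7 - 58)*(-23) = -42*(-58 + √7)*(-23) = -42*(1334 - 23*√7) = -56028 + 966*√7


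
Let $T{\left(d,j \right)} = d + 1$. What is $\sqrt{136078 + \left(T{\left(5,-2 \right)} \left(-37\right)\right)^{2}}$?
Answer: $\sqrt{185362} \approx 430.54$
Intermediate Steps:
$T{\left(d,j \right)} = 1 + d$
$\sqrt{136078 + \left(T{\left(5,-2 \right)} \left(-37\right)\right)^{2}} = \sqrt{136078 + \left(\left(1 + 5\right) \left(-37\right)\right)^{2}} = \sqrt{136078 + \left(6 \left(-37\right)\right)^{2}} = \sqrt{136078 + \left(-222\right)^{2}} = \sqrt{136078 + 49284} = \sqrt{185362}$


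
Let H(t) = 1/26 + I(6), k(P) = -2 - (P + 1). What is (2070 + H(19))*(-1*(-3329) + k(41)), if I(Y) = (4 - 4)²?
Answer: 176801985/26 ≈ 6.8001e+6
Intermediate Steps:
k(P) = -3 - P (k(P) = -2 - (1 + P) = -2 + (-1 - P) = -3 - P)
I(Y) = 0 (I(Y) = 0² = 0)
H(t) = 1/26 (H(t) = 1/26 + 0 = 1/26)
(2070 + H(19))*(-1*(-3329) + k(41)) = (2070 + 1/26)*(-1*(-3329) + (-3 - 1*41)) = 53821*(3329 + (-3 - 41))/26 = 53821*(3329 - 44)/26 = (53821/26)*3285 = 176801985/26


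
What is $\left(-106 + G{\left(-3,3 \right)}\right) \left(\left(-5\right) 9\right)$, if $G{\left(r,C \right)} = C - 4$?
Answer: $4815$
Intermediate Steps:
$G{\left(r,C \right)} = -4 + C$
$\left(-106 + G{\left(-3,3 \right)}\right) \left(\left(-5\right) 9\right) = \left(-106 + \left(-4 + 3\right)\right) \left(\left(-5\right) 9\right) = \left(-106 - 1\right) \left(-45\right) = \left(-107\right) \left(-45\right) = 4815$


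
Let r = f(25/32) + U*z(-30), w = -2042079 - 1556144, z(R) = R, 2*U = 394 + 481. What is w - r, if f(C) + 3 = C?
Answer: -114723065/32 ≈ -3.5851e+6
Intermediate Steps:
f(C) = -3 + C
U = 875/2 (U = (394 + 481)/2 = (1/2)*875 = 875/2 ≈ 437.50)
w = -3598223
r = -420071/32 (r = (-3 + 25/32) + (875/2)*(-30) = (-3 + 25*(1/32)) - 13125 = (-3 + 25/32) - 13125 = -71/32 - 13125 = -420071/32 ≈ -13127.)
w - r = -3598223 - 1*(-420071/32) = -3598223 + 420071/32 = -114723065/32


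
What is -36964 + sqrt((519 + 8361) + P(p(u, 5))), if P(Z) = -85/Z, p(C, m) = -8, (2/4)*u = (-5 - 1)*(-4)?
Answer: -36964 + 5*sqrt(5690)/4 ≈ -36870.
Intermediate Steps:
u = 48 (u = 2*((-5 - 1)*(-4)) = 2*(-6*(-4)) = 2*24 = 48)
-36964 + sqrt((519 + 8361) + P(p(u, 5))) = -36964 + sqrt((519 + 8361) - 85/(-8)) = -36964 + sqrt(8880 - 85*(-1/8)) = -36964 + sqrt(8880 + 85/8) = -36964 + sqrt(71125/8) = -36964 + 5*sqrt(5690)/4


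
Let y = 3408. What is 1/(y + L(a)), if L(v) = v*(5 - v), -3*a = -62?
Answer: 9/27758 ≈ 0.00032423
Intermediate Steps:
a = 62/3 (a = -⅓*(-62) = 62/3 ≈ 20.667)
1/(y + L(a)) = 1/(3408 + 62*(5 - 1*62/3)/3) = 1/(3408 + 62*(5 - 62/3)/3) = 1/(3408 + (62/3)*(-47/3)) = 1/(3408 - 2914/9) = 1/(27758/9) = 9/27758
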